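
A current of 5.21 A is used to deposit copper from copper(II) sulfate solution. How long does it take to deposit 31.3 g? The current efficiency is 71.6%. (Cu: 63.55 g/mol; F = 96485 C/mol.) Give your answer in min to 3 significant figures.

425 min

n(Cu) = 31.3 / 63.55 = 0.4925 mol
Cu²⁺ + 2e⁻ → Cu, so n(e⁻) = 2 × 0.4925 = 0.9850 mol
Q = 0.9850 × 96485 / 0.716 = 1.327×10^5 C
t = Q / I = 1.327×10^5 / 5.21 = 25470 s = 425 min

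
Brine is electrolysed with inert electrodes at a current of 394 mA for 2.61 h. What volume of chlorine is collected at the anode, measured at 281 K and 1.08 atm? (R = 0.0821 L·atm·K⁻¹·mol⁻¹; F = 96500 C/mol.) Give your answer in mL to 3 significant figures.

Charge passed = 0.394 × 9396 = 3702 C
n(e⁻) = Q/F = 3702/96500 = 0.03836 mol
2Cl⁻ → Cl₂ + 2e⁻, so n(Cl₂) = 0.03836 / 2 = 0.01918 mol
V = nRT/P = 0.01918 × 0.0821 × 281 / 1.08 = 0.4097 L
= 410 mL

410 mL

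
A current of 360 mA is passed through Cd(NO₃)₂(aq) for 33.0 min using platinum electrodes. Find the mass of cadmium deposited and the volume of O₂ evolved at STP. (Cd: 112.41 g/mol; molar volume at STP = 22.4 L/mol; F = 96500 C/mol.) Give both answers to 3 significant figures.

Q = 0.360 × 1980 = 712.8 C; n(e⁻) = 712.8 / 96500 = 0.007387 mol
Cathode: Cd²⁺ + 2e⁻ → Cd → n(Cd) = 0.007387/2 = 0.003694 mol → 0.415 g
Anode: 2H₂O → O₂ + 4H⁺ + 4e⁻ → n(O₂) = 0.007387/4 = 0.001847 mol → 0.0414 L

0.415 g Cd; 0.0414 L O₂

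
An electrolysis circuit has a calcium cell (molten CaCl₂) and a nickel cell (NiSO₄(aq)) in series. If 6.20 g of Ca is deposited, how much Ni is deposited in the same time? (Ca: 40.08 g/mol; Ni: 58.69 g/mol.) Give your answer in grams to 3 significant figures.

9.08 g

n(Ca) = 6.20 / 40.08 = 0.1547 mol
Ca²⁺ + 2e⁻ → Ca, so n(e⁻) = 2 × 0.1547 = 0.3094 mol
The cells are in series, so the same charge (and hence the same n(e⁻) = 0.3094 mol) passes through both.
Ni²⁺ + 2e⁻ → Ni, so n(Ni) = 0.3094 / 2 = 0.1547 mol
m(Ni) = 0.1547 × 58.69 = 9.08 g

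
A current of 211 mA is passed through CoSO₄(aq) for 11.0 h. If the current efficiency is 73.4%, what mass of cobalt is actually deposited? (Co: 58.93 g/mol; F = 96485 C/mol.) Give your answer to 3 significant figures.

Q = 0.211 × 39600 = 8356 C
n(e⁻) = 8356 / 96485 = 0.08660 mol
Co²⁺ + 2e⁻ → Co, so theoretical m(Co) = 0.04330 × 58.93 = 2.552 g
Actual mass = 73.4% × 2.552 = 1.87 g

1.87 g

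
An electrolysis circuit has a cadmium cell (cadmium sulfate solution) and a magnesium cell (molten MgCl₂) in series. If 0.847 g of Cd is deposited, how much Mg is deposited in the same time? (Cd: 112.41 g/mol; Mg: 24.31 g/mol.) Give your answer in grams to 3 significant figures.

n(Cd) = 0.847 / 112.41 = 0.007535 mol
Cd²⁺ + 2e⁻ → Cd, so n(e⁻) = 2 × 0.007535 = 0.01507 mol
In series, the same 0.01507 mol of electrons flows through the second cell.
Mg²⁺ + 2e⁻ → Mg, so n(Mg) = 0.01507 / 2 = 0.007535 mol
m(Mg) = 0.007535 × 24.31 = 0.183 g

0.183 g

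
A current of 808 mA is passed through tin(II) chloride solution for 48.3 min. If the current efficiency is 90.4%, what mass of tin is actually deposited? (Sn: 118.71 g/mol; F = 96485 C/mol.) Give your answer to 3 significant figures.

1.30 g

Q = 0.808 × 2898 = 2342 C
n(e⁻) = 2342 / 96485 = 0.02427 mol
Sn²⁺ + 2e⁻ → Sn, so theoretical m(Sn) = 0.01214 × 118.71 = 1.441 g
Actual mass = 90.4% × 1.441 = 1.30 g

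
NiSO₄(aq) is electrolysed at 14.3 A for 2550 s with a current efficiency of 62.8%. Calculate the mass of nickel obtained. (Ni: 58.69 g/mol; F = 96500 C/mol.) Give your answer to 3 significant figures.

6.96 g

Q = 14.3 × 2550 = 36470 C
n(e⁻) = 36470 / 96500 = 0.3779 mol
Ni²⁺ + 2e⁻ → Ni, so theoretical m(Ni) = 0.1890 × 58.69 = 11.09 g
Actual mass = 62.8% × 11.09 = 6.96 g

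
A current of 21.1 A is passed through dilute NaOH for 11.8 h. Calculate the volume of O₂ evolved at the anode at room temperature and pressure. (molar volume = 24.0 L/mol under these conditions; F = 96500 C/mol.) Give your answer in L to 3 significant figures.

55.7 L

Charge passed = 21.1 × 42480 = 8.963×10^5 C
Moles of electrons = 8.963×10^5 / 96500 = 9.288 mol
2H₂O → O₂ + 4H⁺ + 4e⁻, so n(O₂) = 9.288 / 4 = 2.322 mol
V = 2.322 × 24.0 = 55.73 L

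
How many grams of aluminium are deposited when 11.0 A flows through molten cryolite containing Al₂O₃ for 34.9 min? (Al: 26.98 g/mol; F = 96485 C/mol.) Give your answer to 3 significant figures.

Q = It = 11.0 × 2094 = 23030 C
Moles of electrons = 23030 / 96485 = 0.2387 mol
Al³⁺ + 3e⁻ → Al, so n(Al) = 0.2387 / 3 = 0.07957 mol
m = 0.07957 × 26.98 = 2.15 g

2.15 g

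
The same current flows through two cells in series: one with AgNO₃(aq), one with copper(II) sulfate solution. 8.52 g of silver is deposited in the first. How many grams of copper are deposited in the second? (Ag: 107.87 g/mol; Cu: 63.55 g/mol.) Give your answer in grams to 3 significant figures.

2.51 g

n(Ag) = 8.52 / 107.87 = 0.07898 mol
Ag⁺ + e⁻ → Ag, so n(e⁻) = 0.07898 mol
Same current for the same time ⇒ same n(e⁻) = 0.07898 mol in both cells.
Cu²⁺ + 2e⁻ → Cu, so n(Cu) = 0.07898 / 2 = 0.03949 mol
m(Cu) = 0.03949 × 63.55 = 2.51 g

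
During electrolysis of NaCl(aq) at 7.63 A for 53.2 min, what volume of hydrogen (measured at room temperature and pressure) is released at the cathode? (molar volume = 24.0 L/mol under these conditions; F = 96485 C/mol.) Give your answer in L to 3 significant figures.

3.03 L

Q = It = 7.63 × 3192 = 24350 C
Moles of electrons = 24350 / 96485 = 0.2524 mol
2H⁺ + 2e⁻ → H₂, so n(H₂) = 0.2524 / 2 = 0.1262 mol
V = 0.1262 × 24.0 = 3.029 L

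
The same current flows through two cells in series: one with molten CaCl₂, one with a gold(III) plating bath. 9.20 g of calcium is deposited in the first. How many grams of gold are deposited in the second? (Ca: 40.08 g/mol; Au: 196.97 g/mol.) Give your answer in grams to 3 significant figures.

n(Ca) = 9.20 / 40.08 = 0.2295 mol
Ca²⁺ + 2e⁻ → Ca, so n(e⁻) = 2 × 0.2295 = 0.4590 mol
The cells are in series, so the same charge (and hence the same n(e⁻) = 0.4590 mol) passes through both.
Au³⁺ + 3e⁻ → Au, so n(Au) = 0.4590 / 3 = 0.1530 mol
m(Au) = 0.1530 × 196.97 = 30.1 g

30.1 g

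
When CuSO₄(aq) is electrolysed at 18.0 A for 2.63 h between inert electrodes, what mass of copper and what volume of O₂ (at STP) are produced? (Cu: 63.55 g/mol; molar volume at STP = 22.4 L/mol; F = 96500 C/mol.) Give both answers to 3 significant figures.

56.1 g Cu; 9.89 L O₂

Q = 18.0 × 9468 = 1.704×10^5 C; n(e⁻) = 1.704×10^5 / 96500 = 1.766 mol
Cathode: Cu²⁺ + 2e⁻ → Cu → n(Cu) = 1.766/2 = 0.8830 mol → 56.1 g
Anode: 2H₂O → O₂ + 4H⁺ + 4e⁻ → n(O₂) = 1.766/4 = 0.4415 mol → 9.89 L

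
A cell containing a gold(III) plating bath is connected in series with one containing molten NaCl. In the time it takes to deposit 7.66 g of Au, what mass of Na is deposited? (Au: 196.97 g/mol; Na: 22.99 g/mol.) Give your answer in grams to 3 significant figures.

n(Au) = 7.66 / 196.97 = 0.03889 mol
Au³⁺ + 3e⁻ → Au, so n(e⁻) = 3 × 0.03889 = 0.1167 mol
The cells are in series, so the same charge (and hence the same n(e⁻) = 0.1167 mol) passes through both.
Na⁺ + e⁻ → Na, so n(Na) = 0.1167 mol
m(Na) = 0.1167 × 22.99 = 2.68 g

2.68 g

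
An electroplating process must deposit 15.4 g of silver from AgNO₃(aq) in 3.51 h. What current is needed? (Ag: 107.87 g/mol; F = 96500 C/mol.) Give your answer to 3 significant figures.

1.09 A

n(Ag) = 15.4 / 107.87 = 0.1428 mol
Ag⁺ + e⁻ → Ag, so n(e⁻) = 0.1428 mol
Q = 0.1428 × 96500 = 13780 C
I = Q / t = 13780 / 12636 s = 1.09 A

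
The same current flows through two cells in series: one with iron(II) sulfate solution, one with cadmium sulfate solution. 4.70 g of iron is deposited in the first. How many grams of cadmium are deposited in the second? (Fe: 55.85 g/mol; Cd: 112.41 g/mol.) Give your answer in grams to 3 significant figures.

n(Fe) = 4.70 / 55.85 = 0.08415 mol
Fe²⁺ + 2e⁻ → Fe, so n(e⁻) = 2 × 0.08415 = 0.1683 mol
Same current for the same time ⇒ same n(e⁻) = 0.1683 mol in both cells.
Cd²⁺ + 2e⁻ → Cd, so n(Cd) = 0.1683 / 2 = 0.08415 mol
m(Cd) = 0.08415 × 112.41 = 9.46 g

9.46 g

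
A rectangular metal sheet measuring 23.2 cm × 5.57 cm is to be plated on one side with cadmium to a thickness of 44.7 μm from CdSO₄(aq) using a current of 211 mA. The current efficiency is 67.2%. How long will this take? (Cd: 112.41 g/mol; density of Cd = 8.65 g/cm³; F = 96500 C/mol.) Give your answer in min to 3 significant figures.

Plated area = 23.2 × 5.57 = 129.2 cm²
Volume = 129.2 × 44.7×10⁻⁴ cm = 0.5775 cm³
m(Cd) = 0.5775 × 8.65 = 4.995 g
n(Cd) = 4.995 / 112.41 = 0.04444 mol; n(e⁻) = 2 × 0.04444 = 0.08888 mol
Q = 0.08888 × 96500 / 0.672 = 12760 C
t = 12760 / 0.211 = 60470 s = 1010 min

1010 min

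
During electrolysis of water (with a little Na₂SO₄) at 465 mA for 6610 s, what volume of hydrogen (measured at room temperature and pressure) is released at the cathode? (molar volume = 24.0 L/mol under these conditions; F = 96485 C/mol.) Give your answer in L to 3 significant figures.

0.382 L

Q = 0.465 A × 6610 s = 3074 C
n(e⁻) = Q/F = 3074/96485 = 0.03186 mol
2H⁺ + 2e⁻ → H₂, so n(H₂) = 0.03186 / 2 = 0.01593 mol
V = 0.01593 × 24.0 = 0.3823 L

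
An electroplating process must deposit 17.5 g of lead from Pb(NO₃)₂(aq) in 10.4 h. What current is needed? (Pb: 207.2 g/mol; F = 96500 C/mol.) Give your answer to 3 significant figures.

n(Pb) = 17.5 / 207.2 = 0.08446 mol
Pb²⁺ + 2e⁻ → Pb, so n(e⁻) = 2 × 0.08446 = 0.1689 mol
Q = 0.1689 × 96500 = 16300 C
I = Q / t = 16300 / 37440 s = 0.435 A

0.435 A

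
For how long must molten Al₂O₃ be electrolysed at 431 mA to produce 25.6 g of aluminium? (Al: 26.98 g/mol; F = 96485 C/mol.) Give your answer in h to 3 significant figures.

n(Al) = 25.6 / 26.98 = 0.9489 mol
Al³⁺ + 3e⁻ → Al, so n(e⁻) = 3 × 0.9489 = 2.847 mol
Q = 2.847 × 96485 = 2.747×10^5 C
t = Q / I = 2.747×10^5 / 0.431 = 6.374×10^5 s = 177 h

177 h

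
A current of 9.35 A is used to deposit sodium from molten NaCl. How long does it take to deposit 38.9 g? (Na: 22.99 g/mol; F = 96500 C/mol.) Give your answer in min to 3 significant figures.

291 min

n(Na) = 38.9 / 22.99 = 1.692 mol
Na⁺ + e⁻ → Na, so n(e⁻) = 1.692 mol
Q = 1.692 × 96500 = 1.633×10^5 C
t = Q / I = 1.633×10^5 / 9.35 = 17470 s = 291 min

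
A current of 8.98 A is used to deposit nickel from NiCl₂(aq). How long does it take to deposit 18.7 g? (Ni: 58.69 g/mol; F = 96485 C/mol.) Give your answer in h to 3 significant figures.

1.90 h

n(Ni) = 18.7 / 58.69 = 0.3186 mol
Ni²⁺ + 2e⁻ → Ni, so n(e⁻) = 2 × 0.3186 = 0.6372 mol
Q = 0.6372 × 96485 = 61480 C
t = Q / I = 61480 / 8.98 = 6846 s = 1.90 h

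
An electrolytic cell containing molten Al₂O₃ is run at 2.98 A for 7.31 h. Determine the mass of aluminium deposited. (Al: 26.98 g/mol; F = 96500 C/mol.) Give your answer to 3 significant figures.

Q = 2.98 A × 26316 s = 78420 C
n(e⁻) = 78420 / 96500 = 0.8126 mol
Al³⁺ + 3e⁻ → Al, so n(Al) = 0.8126 / 3 = 0.2709 mol
m = 0.2709 × 26.98 = 7.31 g

7.31 g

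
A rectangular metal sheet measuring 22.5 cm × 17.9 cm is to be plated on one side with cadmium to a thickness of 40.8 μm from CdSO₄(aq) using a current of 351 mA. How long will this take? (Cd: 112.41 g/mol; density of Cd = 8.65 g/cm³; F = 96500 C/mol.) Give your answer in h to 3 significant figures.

Plated area = 22.5 × 17.9 = 402.8 cm²
Volume = 402.8 × 40.8×10⁻⁴ cm = 1.643 cm³
m(Cd) = 1.643 × 8.65 = 14.21 g
n(Cd) = 14.21 / 112.41 = 0.1264 mol; n(e⁻) = 2 × 0.1264 = 0.2528 mol
Q = 0.2528 × 96500 = 24400 C
t = 24400 / 0.351 = 69520 s = 19.3 h

19.3 h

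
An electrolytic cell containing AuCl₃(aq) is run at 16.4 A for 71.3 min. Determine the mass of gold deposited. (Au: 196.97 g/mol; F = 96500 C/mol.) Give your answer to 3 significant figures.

47.7 g

Q = It = 16.4 × 4278 = 70160 C
n(e⁻) = 70160 / 96500 = 0.7270 mol
Au³⁺ + 3e⁻ → Au, so n(Au) = 0.7270 / 3 = 0.2423 mol
m = 0.2423 × 196.97 = 47.7 g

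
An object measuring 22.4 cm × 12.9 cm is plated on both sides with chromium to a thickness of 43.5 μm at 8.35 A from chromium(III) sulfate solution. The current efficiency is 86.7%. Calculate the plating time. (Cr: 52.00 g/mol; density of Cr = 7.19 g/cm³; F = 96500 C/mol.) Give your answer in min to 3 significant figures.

232 min

Plated area = 2 × 22.4 × 12.9 = 577.9 cm²
Volume = 577.9 × 43.5×10⁻⁴ cm = 2.514 cm³
m(Cr) = 2.514 × 7.19 = 18.08 g
n(Cr) = 18.08 / 52.00 = 0.3477 mol; n(e⁻) = 3 × 0.3477 = 1.043 mol
Q = 1.043 × 96500 / 0.867 = 1.161×10^5 C
t = 1.161×10^5 / 8.35 = 13900 s = 232 min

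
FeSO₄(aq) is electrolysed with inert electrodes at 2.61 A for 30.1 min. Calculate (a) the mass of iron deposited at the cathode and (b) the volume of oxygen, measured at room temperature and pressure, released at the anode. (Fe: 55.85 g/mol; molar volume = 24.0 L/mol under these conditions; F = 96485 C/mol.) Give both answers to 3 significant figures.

Q = 2.61 × 1806 = 4714 C; n(e⁻) = 4714 / 96485 = 0.04886 mol
Cathode: Fe²⁺ + 2e⁻ → Fe → n(Fe) = 0.04886/2 = 0.02443 mol → 1.36 g
Anode: 2H₂O → O₂ + 4H⁺ + 4e⁻ → n(O₂) = 0.04886/4 = 0.01222 mol → 0.293 L

1.36 g Fe; 0.293 L O₂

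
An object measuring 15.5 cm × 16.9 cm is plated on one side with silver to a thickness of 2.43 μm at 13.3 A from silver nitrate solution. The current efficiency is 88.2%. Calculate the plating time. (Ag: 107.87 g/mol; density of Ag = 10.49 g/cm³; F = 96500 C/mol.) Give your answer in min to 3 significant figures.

Plated area = 15.5 × 16.9 = 262.0 cm²
Volume = 262.0 × 2.43×10⁻⁴ cm = 0.06367 cm³
m(Ag) = 0.06367 × 10.49 = 0.6679 g
n(Ag) = 0.6679 / 107.87 = 0.006192 mol; n(e⁻) = 0.006192 mol
Q = 0.006192 × 96500 / 0.882 = 677.5 C
t = 677.5 / 13.3 = 50.94 s = 0.849 min

0.849 min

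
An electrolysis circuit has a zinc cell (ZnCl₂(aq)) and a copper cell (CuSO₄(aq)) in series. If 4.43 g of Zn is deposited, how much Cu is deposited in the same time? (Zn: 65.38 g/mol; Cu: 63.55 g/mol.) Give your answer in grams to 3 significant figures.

4.31 g

n(Zn) = 4.43 / 65.38 = 0.06776 mol
Zn²⁺ + 2e⁻ → Zn, so n(e⁻) = 2 × 0.06776 = 0.1355 mol
Same current for the same time ⇒ same n(e⁻) = 0.1355 mol in both cells.
Cu²⁺ + 2e⁻ → Cu, so n(Cu) = 0.1355 / 2 = 0.06775 mol
m(Cu) = 0.06775 × 63.55 = 4.31 g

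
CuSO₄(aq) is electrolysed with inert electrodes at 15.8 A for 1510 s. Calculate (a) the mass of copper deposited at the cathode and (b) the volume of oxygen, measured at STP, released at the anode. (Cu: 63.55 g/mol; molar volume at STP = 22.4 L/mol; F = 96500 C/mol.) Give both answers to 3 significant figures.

Q = 15.8 × 1510 = 23860 C; n(e⁻) = 23860 / 96500 = 0.2473 mol
Cathode: Cu²⁺ + 2e⁻ → Cu → n(Cu) = 0.2473/2 = 0.1237 mol → 7.86 g
Anode: 2H₂O → O₂ + 4H⁺ + 4e⁻ → n(O₂) = 0.2473/4 = 0.06183 mol → 1.38 L

7.86 g Cu; 1.38 L O₂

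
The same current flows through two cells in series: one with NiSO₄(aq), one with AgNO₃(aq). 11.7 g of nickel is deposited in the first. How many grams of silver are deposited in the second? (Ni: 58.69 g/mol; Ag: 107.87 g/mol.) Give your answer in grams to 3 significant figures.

n(Ni) = 11.7 / 58.69 = 0.1994 mol
Ni²⁺ + 2e⁻ → Ni, so n(e⁻) = 2 × 0.1994 = 0.3988 mol
Same current for the same time ⇒ same n(e⁻) = 0.3988 mol in both cells.
Ag⁺ + e⁻ → Ag, so n(Ag) = 0.3988 mol
m(Ag) = 0.3988 × 107.87 = 43.0 g

43.0 g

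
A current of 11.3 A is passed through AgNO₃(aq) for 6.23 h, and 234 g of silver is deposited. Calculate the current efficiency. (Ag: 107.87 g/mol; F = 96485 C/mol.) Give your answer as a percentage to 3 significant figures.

82.6%

Q = 11.3 × 22428 = 2.534×10^5 C
n(e⁻) = 2.534×10^5 / 96485 = 2.626 mol
Ag⁺ + e⁻ → Ag, so theoretical n(Ag) = 2.626 mol → 283.3 g
Efficiency = 234 / 283.3 = 0.8260 = 82.6%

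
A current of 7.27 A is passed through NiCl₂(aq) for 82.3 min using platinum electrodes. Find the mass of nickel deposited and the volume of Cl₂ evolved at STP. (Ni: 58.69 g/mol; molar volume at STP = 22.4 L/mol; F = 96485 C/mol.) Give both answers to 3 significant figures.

10.9 g Ni; 4.17 L Cl₂

Q = 7.27 × 4938 = 35900 C; n(e⁻) = 35900 / 96485 = 0.3721 mol
Cathode: Ni²⁺ + 2e⁻ → Ni → n(Ni) = 0.3721/2 = 0.1861 mol → 10.9 g
Anode: 2Cl⁻ → Cl₂ + 2e⁻ → n(Cl₂) = 0.3721/2 = 0.1861 mol → 4.17 L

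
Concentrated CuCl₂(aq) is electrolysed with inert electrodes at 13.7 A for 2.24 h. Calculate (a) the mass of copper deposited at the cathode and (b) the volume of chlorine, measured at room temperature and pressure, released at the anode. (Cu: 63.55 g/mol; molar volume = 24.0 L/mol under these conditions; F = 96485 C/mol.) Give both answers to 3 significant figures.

36.4 g Cu; 13.7 L Cl₂

Q = 13.7 × 8064 = 1.105×10^5 C; n(e⁻) = 1.105×10^5 / 96485 = 1.145 mol
Cathode: Cu²⁺ + 2e⁻ → Cu → n(Cu) = 1.145/2 = 0.5725 mol → 36.4 g
Anode: 2Cl⁻ → Cl₂ + 2e⁻ → n(Cl₂) = 1.145/2 = 0.5725 mol → 13.7 L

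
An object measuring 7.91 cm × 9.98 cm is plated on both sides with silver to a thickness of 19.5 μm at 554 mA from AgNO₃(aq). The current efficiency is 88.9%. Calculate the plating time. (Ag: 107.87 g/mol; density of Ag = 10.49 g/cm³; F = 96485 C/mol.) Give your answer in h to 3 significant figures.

Plated area = 2 × 7.91 × 9.98 = 157.9 cm²
Volume = 157.9 × 19.5×10⁻⁴ cm = 0.3079 cm³
m(Ag) = 0.3079 × 10.49 = 3.230 g
n(Ag) = 3.230 / 107.87 = 0.02994 mol; n(e⁻) = 0.02994 mol
Q = 0.02994 × 96485 / 0.889 = 3249 C
t = 3249 / 0.554 = 5865 s = 1.63 h

1.63 h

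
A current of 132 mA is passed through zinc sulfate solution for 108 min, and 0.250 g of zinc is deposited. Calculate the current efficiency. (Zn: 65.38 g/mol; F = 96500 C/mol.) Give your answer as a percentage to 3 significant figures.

86.3%

Q = 0.132 × 6480 = 855.4 C
n(e⁻) = 855.4 / 96500 = 0.008864 mol
Zn²⁺ + 2e⁻ → Zn, so theoretical n(Zn) = 0.004432 mol → 0.2898 g
Efficiency = 0.250 / 0.2898 = 0.8627 = 86.3%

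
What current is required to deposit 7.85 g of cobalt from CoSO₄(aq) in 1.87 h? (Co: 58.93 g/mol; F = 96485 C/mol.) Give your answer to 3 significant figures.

3.82 A

n(Co) = 7.85 / 58.93 = 0.1332 mol
Co²⁺ + 2e⁻ → Co, so n(e⁻) = 2 × 0.1332 = 0.2664 mol
Q = 0.2664 × 96485 = 25700 C
I = Q / t = 25700 / 6732 s = 3.82 A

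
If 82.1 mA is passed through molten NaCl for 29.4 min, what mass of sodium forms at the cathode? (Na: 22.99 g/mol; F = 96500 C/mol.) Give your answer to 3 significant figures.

Q = 0.0821 A × 1764 s = 144.8 C
n(e⁻) = Q/F = 144.8/96500 = 0.001501 mol
Na⁺ + e⁻ → Na, so n(Na) = 0.001501 mol
m = 0.001501 × 22.99 = 0.0345 g

0.0345 g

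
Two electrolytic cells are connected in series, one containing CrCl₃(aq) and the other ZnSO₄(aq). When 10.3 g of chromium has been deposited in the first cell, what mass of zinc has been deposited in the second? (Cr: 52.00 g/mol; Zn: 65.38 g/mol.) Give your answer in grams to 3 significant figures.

19.4 g

n(Cr) = 10.3 / 52.00 = 0.1981 mol
Cr³⁺ + 3e⁻ → Cr, so n(e⁻) = 3 × 0.1981 = 0.5943 mol
In series, the same 0.5943 mol of electrons flows through the second cell.
Zn²⁺ + 2e⁻ → Zn, so n(Zn) = 0.5943 / 2 = 0.2972 mol
m(Zn) = 0.2972 × 65.38 = 19.4 g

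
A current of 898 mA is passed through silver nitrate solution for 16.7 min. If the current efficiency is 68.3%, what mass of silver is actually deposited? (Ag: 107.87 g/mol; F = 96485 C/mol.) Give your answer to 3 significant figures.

0.687 g

Q = 0.898 × 1002 = 899.8 C
n(e⁻) = 899.8 / 96485 = 0.009326 mol
Ag⁺ + e⁻ → Ag, so theoretical m(Ag) = 0.009326 × 107.87 = 1.006 g
Actual mass = 68.3% × 1.006 = 0.687 g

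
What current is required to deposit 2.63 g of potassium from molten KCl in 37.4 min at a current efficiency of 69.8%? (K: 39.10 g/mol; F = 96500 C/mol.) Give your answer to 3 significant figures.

n(K) = 2.63 / 39.10 = 0.06726 mol
K⁺ + e⁻ → K, so n(e⁻) = 0.06726 mol
Q = 0.06726 × 96500 / 0.698 = 9299 C
I = Q / t = 9299 / 2244 s = 4.14 A

4.14 A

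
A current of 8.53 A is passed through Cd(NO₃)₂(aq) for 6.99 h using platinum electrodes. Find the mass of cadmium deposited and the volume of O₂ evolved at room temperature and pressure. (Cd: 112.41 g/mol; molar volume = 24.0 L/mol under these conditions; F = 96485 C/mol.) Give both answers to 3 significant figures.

Q = 8.53 × 25164 = 2.146×10^5 C; n(e⁻) = 2.146×10^5 / 96485 = 2.224 mol
Cathode: Cd²⁺ + 2e⁻ → Cd → n(Cd) = 2.224/2 = 1.112 mol → 125 g
Anode: 2H₂O → O₂ + 4H⁺ + 4e⁻ → n(O₂) = 2.224/4 = 0.5560 mol → 13.3 L

125 g Cd; 13.3 L O₂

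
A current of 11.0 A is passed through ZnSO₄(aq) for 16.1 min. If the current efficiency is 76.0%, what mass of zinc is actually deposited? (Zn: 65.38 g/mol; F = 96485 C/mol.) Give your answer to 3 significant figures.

2.74 g

Q = 11.0 × 966 = 10630 C
n(e⁻) = 10630 / 96485 = 0.1102 mol
Zn²⁺ + 2e⁻ → Zn, so theoretical m(Zn) = 0.05510 × 65.38 = 3.602 g
Actual mass = 76.0% × 3.602 = 2.74 g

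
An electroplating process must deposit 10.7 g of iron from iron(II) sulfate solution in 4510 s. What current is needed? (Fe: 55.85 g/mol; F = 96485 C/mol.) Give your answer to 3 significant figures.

8.20 A

n(Fe) = 10.7 / 55.85 = 0.1916 mol
Fe²⁺ + 2e⁻ → Fe, so n(e⁻) = 2 × 0.1916 = 0.3832 mol
Q = 0.3832 × 96485 = 36970 C
I = Q / t = 36970 / 4510 s = 8.20 A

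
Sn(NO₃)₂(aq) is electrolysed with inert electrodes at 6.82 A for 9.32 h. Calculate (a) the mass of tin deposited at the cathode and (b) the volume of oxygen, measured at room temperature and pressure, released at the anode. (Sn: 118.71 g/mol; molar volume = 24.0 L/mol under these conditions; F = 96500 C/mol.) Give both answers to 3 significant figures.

Q = 6.82 × 33552 = 2.288×10^5 C; n(e⁻) = 2.288×10^5 / 96500 = 2.371 mol
Cathode: Sn²⁺ + 2e⁻ → Sn → n(Sn) = 2.371/2 = 1.186 mol → 141 g
Anode: 2H₂O → O₂ + 4H⁺ + 4e⁻ → n(O₂) = 2.371/4 = 0.5928 mol → 14.2 L

141 g Sn; 14.2 L O₂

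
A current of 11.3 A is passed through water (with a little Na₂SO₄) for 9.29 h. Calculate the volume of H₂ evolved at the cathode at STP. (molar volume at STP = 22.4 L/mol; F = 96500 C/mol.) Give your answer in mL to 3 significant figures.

Q = 11.3 A × 33444 s = 3.779×10^5 C
n(e⁻) = Q/F = 3.779×10^5/96500 = 3.916 mol
2H⁺ + 2e⁻ → H₂, so n(H₂) = 3.916 / 2 = 1.958 mol
V = 1.958 × 22.4 = 43.86 L
= 43900 mL

43900 mL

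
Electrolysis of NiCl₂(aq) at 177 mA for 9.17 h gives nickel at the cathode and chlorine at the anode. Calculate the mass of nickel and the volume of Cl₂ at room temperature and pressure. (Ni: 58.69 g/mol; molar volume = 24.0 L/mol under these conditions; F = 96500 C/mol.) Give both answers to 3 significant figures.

1.78 g Ni; 0.727 L Cl₂

Q = 0.177 × 33012 = 5843 C; n(e⁻) = 5843 / 96500 = 0.06055 mol
Cathode: Ni²⁺ + 2e⁻ → Ni → n(Ni) = 0.06055/2 = 0.03028 mol → 1.78 g
Anode: 2Cl⁻ → Cl₂ + 2e⁻ → n(Cl₂) = 0.06055/2 = 0.03028 mol → 0.727 L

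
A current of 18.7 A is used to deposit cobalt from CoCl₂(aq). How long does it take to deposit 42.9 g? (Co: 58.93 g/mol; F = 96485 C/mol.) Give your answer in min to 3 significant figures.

125 min

n(Co) = 42.9 / 58.93 = 0.7280 mol
Co²⁺ + 2e⁻ → Co, so n(e⁻) = 2 × 0.7280 = 1.456 mol
Q = 1.456 × 96485 = 1.405×10^5 C
t = Q / I = 1.405×10^5 / 18.7 = 7513 s = 125 min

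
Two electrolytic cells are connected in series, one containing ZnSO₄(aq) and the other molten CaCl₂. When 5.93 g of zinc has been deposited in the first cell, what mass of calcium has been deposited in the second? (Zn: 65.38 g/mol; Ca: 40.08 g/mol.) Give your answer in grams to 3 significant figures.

n(Zn) = 5.93 / 65.38 = 0.09070 mol
Zn²⁺ + 2e⁻ → Zn, so n(e⁻) = 2 × 0.09070 = 0.1814 mol
The cells are in series, so the same charge (and hence the same n(e⁻) = 0.1814 mol) passes through both.
Ca²⁺ + 2e⁻ → Ca, so n(Ca) = 0.1814 / 2 = 0.09070 mol
m(Ca) = 0.09070 × 40.08 = 3.64 g

3.64 g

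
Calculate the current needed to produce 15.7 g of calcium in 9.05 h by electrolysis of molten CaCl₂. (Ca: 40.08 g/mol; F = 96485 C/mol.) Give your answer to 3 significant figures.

n(Ca) = 15.7 / 40.08 = 0.3917 mol
Ca²⁺ + 2e⁻ → Ca, so n(e⁻) = 2 × 0.3917 = 0.7834 mol
Q = 0.7834 × 96485 = 75590 C
I = Q / t = 75590 / 32580 s = 2.32 A

2.32 A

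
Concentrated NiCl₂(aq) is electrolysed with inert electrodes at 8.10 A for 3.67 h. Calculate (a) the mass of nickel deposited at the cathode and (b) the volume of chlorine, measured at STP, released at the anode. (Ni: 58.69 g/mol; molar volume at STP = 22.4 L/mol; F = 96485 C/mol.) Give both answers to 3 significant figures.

Q = 8.10 × 13212 = 1.070×10^5 C; n(e⁻) = 1.070×10^5 / 96485 = 1.109 mol
Cathode: Ni²⁺ + 2e⁻ → Ni → n(Ni) = 1.109/2 = 0.5545 mol → 32.5 g
Anode: 2Cl⁻ → Cl₂ + 2e⁻ → n(Cl₂) = 1.109/2 = 0.5545 mol → 12.4 L

32.5 g Ni; 12.4 L Cl₂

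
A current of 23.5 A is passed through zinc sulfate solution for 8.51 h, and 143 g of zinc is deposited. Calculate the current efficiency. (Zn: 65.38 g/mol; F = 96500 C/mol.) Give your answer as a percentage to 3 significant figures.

Q = 23.5 × 30636 = 7.199×10^5 C
n(e⁻) = 7.199×10^5 / 96500 = 7.460 mol
Zn²⁺ + 2e⁻ → Zn, so theoretical n(Zn) = 3.730 mol → 243.9 g
Efficiency = 143 / 243.9 = 0.5863 = 58.6%

58.6%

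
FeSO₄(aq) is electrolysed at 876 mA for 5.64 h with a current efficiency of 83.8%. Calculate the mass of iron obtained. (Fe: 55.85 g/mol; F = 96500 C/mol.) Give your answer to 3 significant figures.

4.31 g

Q = 0.876 × 20304 = 17790 C
n(e⁻) = 17790 / 96500 = 0.1844 mol
Fe²⁺ + 2e⁻ → Fe, so theoretical m(Fe) = 0.09220 × 55.85 = 5.149 g
Actual mass = 83.8% × 5.149 = 4.31 g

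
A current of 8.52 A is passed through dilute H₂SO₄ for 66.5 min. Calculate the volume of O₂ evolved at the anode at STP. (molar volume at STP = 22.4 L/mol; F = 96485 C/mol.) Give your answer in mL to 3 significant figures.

1970 mL

Charge passed = 8.52 × 3990 = 33990 C
n(e⁻) = Q/F = 33990/96485 = 0.3523 mol
2H₂O → O₂ + 4H⁺ + 4e⁻, so n(O₂) = 0.3523 / 4 = 0.08808 mol
V = 0.08808 × 22.4 = 1.973 L
= 1970 mL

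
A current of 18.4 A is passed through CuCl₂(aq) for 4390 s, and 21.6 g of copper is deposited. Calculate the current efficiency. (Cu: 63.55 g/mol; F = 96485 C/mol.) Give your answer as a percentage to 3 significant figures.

81.2%

Q = 18.4 × 4390 = 80780 C
n(e⁻) = 80780 / 96485 = 0.8372 mol
Cu²⁺ + 2e⁻ → Cu, so theoretical n(Cu) = 0.4186 mol → 26.60 g
Efficiency = 21.6 / 26.60 = 0.8120 = 81.2%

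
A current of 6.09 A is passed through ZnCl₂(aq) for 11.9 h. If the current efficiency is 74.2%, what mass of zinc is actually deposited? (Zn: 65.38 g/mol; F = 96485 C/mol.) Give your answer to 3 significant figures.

Q = 6.09 × 42840 = 2.609×10^5 C
n(e⁻) = 2.609×10^5 / 96485 = 2.704 mol
Zn²⁺ + 2e⁻ → Zn, so theoretical m(Zn) = 1.352 × 65.38 = 88.39 g
Actual mass = 74.2% × 88.39 = 65.6 g

65.6 g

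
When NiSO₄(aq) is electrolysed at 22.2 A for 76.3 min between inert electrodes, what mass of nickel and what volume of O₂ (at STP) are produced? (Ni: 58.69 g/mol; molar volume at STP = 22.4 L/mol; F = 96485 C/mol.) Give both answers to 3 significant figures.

Q = 22.2 × 4578 = 1.016×10^5 C; n(e⁻) = 1.016×10^5 / 96485 = 1.053 mol
Cathode: Ni²⁺ + 2e⁻ → Ni → n(Ni) = 1.053/2 = 0.5265 mol → 30.9 g
Anode: 2H₂O → O₂ + 4H⁺ + 4e⁻ → n(O₂) = 1.053/4 = 0.2633 mol → 5.90 L

30.9 g Ni; 5.90 L O₂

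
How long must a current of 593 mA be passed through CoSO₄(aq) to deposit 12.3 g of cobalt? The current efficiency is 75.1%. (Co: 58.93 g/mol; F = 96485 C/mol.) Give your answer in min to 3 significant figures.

1510 min

n(Co) = 12.3 / 58.93 = 0.2087 mol
Co²⁺ + 2e⁻ → Co, so n(e⁻) = 2 × 0.2087 = 0.4174 mol
Q = 0.4174 × 96485 / 0.751 = 53630 C
t = Q / I = 53630 / 0.593 = 90440 s = 1510 min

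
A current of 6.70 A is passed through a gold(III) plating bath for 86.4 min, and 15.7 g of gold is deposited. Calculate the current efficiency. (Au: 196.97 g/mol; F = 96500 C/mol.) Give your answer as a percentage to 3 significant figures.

Q = 6.70 × 5184 = 34730 C
n(e⁻) = 34730 / 96500 = 0.3599 mol
Au³⁺ + 3e⁻ → Au, so theoretical n(Au) = 0.1200 mol → 23.64 g
Efficiency = 15.7 / 23.64 = 0.6641 = 66.4%

66.4%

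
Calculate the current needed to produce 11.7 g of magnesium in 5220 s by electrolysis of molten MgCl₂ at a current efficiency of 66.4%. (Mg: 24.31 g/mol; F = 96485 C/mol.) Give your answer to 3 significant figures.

n(Mg) = 11.7 / 24.31 = 0.4813 mol
Mg²⁺ + 2e⁻ → Mg, so n(e⁻) = 2 × 0.4813 = 0.9626 mol
Q = 0.9626 × 96485 / 0.664 = 1.399×10^5 C
I = Q / t = 1.399×10^5 / 5220 s = 26.8 A

26.8 A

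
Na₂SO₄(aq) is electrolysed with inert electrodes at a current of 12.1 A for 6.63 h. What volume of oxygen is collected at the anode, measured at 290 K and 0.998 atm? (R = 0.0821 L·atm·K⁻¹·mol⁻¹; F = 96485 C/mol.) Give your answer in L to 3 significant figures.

Q = It = 12.1 × 23868 = 2.888×10^5 C
n(e⁻) = 2.888×10^5 / 96485 = 2.993 mol
2H₂O → O₂ + 4H⁺ + 4e⁻, so n(O₂) = 2.993 / 4 = 0.7483 mol
V = nRT/P = 0.7483 × 0.0821 × 290 / 0.998 = 17.85 L

17.9 L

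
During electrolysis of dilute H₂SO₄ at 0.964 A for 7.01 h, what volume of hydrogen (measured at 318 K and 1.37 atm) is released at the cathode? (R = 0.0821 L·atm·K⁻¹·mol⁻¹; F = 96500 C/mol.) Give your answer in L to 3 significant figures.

2.40 L

Charge passed = 0.964 × 25236 = 24330 C
n(e⁻) = 24330 / 96500 = 0.2521 mol
2H⁺ + 2e⁻ → H₂, so n(H₂) = 0.2521 / 2 = 0.1261 mol
V = nRT/P = 0.1261 × 0.0821 × 318 / 1.37 = 2.403 L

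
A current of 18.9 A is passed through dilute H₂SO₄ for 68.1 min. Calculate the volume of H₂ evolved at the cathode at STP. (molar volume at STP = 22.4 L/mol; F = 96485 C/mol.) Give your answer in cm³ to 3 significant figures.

8960 cm³

Q = 18.9 A × 4086 s = 77230 C
Moles of electrons = 77230 / 96485 = 0.8004 mol
2H⁺ + 2e⁻ → H₂, so n(H₂) = 0.8004 / 2 = 0.4002 mol
V = 0.4002 × 22.4 = 8.964 L
= 8960 cm³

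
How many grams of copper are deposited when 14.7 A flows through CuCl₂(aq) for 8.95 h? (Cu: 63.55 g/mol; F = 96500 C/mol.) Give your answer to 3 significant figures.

156 g

Q = It = 14.7 × 32220 = 4.736×10^5 C
n(e⁻) = 4.736×10^5 / 96500 = 4.908 mol
Cu²⁺ + 2e⁻ → Cu, so n(Cu) = 4.908 / 2 = 2.454 mol
m = 2.454 × 63.55 = 156 g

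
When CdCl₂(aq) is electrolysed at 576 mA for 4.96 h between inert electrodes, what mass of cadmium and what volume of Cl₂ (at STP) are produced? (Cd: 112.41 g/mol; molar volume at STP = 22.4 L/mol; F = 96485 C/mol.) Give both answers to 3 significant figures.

5.99 g Cd; 1.19 L Cl₂

Q = 0.576 × 17856 = 10290 C; n(e⁻) = 10290 / 96485 = 0.1066 mol
Cathode: Cd²⁺ + 2e⁻ → Cd → n(Cd) = 0.1066/2 = 0.05330 mol → 5.99 g
Anode: 2Cl⁻ → Cl₂ + 2e⁻ → n(Cl₂) = 0.1066/2 = 0.05330 mol → 1.19 L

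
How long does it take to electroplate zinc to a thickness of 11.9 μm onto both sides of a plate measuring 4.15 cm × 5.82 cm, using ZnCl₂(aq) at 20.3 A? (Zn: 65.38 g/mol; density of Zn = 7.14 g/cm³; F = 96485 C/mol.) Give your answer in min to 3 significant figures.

0.995 min

Plated area = 2 × 4.15 × 5.82 = 48.31 cm²
Volume = 48.31 × 11.9×10⁻⁴ cm = 0.05749 cm³
m(Zn) = 0.05749 × 7.14 = 0.4105 g
n(Zn) = 0.4105 / 65.38 = 0.006279 mol; n(e⁻) = 2 × 0.006279 = 0.01256 mol
Q = 0.01256 × 96485 = 1212 C
t = 1212 / 20.3 = 59.70 s = 0.995 min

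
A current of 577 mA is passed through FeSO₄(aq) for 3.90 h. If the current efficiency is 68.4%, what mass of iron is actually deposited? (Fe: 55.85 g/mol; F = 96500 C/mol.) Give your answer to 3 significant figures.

Q = 0.577 × 14040 = 8101 C
n(e⁻) = 8101 / 96500 = 0.08395 mol
Fe²⁺ + 2e⁻ → Fe, so theoretical m(Fe) = 0.04198 × 55.85 = 2.345 g
Actual mass = 68.4% × 2.345 = 1.60 g

1.60 g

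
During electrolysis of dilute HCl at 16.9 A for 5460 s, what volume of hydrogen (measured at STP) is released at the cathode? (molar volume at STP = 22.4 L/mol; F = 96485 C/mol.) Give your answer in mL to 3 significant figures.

10700 mL

Q = 16.9 A × 5460 s = 92270 C
Moles of electrons = 92270 / 96485 = 0.9563 mol
2H⁺ + 2e⁻ → H₂, so n(H₂) = 0.9563 / 2 = 0.4782 mol
V = 0.4782 × 22.4 = 10.71 L
= 10700 mL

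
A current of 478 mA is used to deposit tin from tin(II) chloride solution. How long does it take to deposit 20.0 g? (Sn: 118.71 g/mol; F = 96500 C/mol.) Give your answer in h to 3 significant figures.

n(Sn) = 20.0 / 118.71 = 0.1685 mol
Sn²⁺ + 2e⁻ → Sn, so n(e⁻) = 2 × 0.1685 = 0.3370 mol
Q = 0.3370 × 96500 = 32520 C
t = Q / I = 32520 / 0.478 = 68030 s = 18.9 h

18.9 h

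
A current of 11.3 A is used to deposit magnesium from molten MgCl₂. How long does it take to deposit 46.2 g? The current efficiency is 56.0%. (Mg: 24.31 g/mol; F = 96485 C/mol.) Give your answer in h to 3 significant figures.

16.1 h

n(Mg) = 46.2 / 24.31 = 1.900 mol
Mg²⁺ + 2e⁻ → Mg, so n(e⁻) = 2 × 1.900 = 3.800 mol
Q = 3.800 × 96485 / 0.560 = 6.547×10^5 C
t = Q / I = 6.547×10^5 / 11.3 = 57940 s = 16.1 h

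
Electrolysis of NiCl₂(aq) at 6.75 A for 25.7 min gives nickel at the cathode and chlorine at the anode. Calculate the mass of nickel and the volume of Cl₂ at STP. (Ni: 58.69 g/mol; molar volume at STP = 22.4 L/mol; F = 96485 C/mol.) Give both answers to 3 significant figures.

Q = 6.75 × 1542 = 10410 C; n(e⁻) = 10410 / 96485 = 0.1079 mol
Cathode: Ni²⁺ + 2e⁻ → Ni → n(Ni) = 0.1079/2 = 0.05395 mol → 3.17 g
Anode: 2Cl⁻ → Cl₂ + 2e⁻ → n(Cl₂) = 0.1079/2 = 0.05395 mol → 1.21 L

3.17 g Ni; 1.21 L Cl₂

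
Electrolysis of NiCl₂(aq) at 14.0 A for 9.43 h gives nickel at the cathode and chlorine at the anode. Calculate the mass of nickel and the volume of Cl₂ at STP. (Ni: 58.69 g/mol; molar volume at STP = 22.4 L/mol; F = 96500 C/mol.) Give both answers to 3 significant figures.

Q = 14.0 × 33948 = 4.753×10^5 C; n(e⁻) = 4.753×10^5 / 96500 = 4.925 mol
Cathode: Ni²⁺ + 2e⁻ → Ni → n(Ni) = 4.925/2 = 2.463 mol → 145 g
Anode: 2Cl⁻ → Cl₂ + 2e⁻ → n(Cl₂) = 4.925/2 = 2.463 mol → 55.2 L

145 g Ni; 55.2 L Cl₂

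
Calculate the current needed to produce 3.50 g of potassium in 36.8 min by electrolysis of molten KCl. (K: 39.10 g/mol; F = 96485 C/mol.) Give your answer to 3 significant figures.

n(K) = 3.50 / 39.10 = 0.08951 mol
K⁺ + e⁻ → K, so n(e⁻) = 0.08951 mol
Q = 0.08951 × 96485 = 8636 C
I = Q / t = 8636 / 2208 s = 3.91 A

3.91 A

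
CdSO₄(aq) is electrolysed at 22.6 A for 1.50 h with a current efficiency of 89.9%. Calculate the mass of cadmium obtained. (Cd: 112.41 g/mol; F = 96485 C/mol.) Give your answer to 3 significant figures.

Q = 22.6 × 5400 = 1.220×10^5 C
n(e⁻) = 1.220×10^5 / 96485 = 1.264 mol
Cd²⁺ + 2e⁻ → Cd, so theoretical m(Cd) = 0.6320 × 112.41 = 71.04 g
Actual mass = 89.9% × 71.04 = 63.9 g

63.9 g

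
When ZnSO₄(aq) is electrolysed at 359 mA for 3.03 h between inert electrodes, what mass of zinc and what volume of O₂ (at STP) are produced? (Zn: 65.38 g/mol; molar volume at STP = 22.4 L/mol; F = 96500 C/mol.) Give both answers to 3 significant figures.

1.33 g Zn; 0.227 L O₂

Q = 0.359 × 10908 = 3916 C; n(e⁻) = 3916 / 96500 = 0.04058 mol
Cathode: Zn²⁺ + 2e⁻ → Zn → n(Zn) = 0.04058/2 = 0.02029 mol → 1.33 g
Anode: 2H₂O → O₂ + 4H⁺ + 4e⁻ → n(O₂) = 0.04058/4 = 0.01015 mol → 0.227 L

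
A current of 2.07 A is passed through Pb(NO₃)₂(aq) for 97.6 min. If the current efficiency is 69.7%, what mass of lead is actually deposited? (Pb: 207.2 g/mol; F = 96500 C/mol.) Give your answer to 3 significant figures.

Q = 2.07 × 5856 = 12120 C
n(e⁻) = 12120 / 96500 = 0.1256 mol
Pb²⁺ + 2e⁻ → Pb, so theoretical m(Pb) = 0.06280 × 207.2 = 13.01 g
Actual mass = 69.7% × 13.01 = 9.07 g

9.07 g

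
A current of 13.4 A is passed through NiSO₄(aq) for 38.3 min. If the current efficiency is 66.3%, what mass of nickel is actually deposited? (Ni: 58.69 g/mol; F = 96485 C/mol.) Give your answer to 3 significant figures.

Q = 13.4 × 2298 = 30790 C
n(e⁻) = 30790 / 96485 = 0.3191 mol
Ni²⁺ + 2e⁻ → Ni, so theoretical m(Ni) = 0.1596 × 58.69 = 9.367 g
Actual mass = 66.3% × 9.367 = 6.21 g

6.21 g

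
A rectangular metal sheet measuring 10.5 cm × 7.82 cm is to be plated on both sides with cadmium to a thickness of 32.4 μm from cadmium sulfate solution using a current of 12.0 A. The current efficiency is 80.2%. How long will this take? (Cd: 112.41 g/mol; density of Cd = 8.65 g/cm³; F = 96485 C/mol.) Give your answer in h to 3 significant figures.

0.228 h

Plated area = 2 × 10.5 × 7.82 = 164.2 cm²
Volume = 164.2 × 32.4×10⁻⁴ cm = 0.5320 cm³
m(Cd) = 0.5320 × 8.65 = 4.602 g
n(Cd) = 4.602 / 112.41 = 0.04094 mol; n(e⁻) = 2 × 0.04094 = 0.08188 mol
Q = 0.08188 × 96485 / 0.802 = 9851 C
t = 9851 / 12.0 = 820.9 s = 0.228 h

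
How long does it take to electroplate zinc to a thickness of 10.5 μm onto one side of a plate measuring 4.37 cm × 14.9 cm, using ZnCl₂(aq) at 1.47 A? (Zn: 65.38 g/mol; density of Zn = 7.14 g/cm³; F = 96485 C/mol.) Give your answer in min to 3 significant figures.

Plated area = 4.37 × 14.9 = 65.11 cm²
Volume = 65.11 × 10.5×10⁻⁴ cm = 0.06837 cm³
m(Zn) = 0.06837 × 7.14 = 0.4882 g
n(Zn) = 0.4882 / 65.38 = 0.007467 mol; n(e⁻) = 2 × 0.007467 = 0.01493 mol
Q = 0.01493 × 96485 = 1441 C
t = 1441 / 1.47 = 980.3 s = 16.3 min

16.3 min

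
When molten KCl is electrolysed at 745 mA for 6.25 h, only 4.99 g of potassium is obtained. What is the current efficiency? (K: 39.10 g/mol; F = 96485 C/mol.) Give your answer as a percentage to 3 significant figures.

Q = 0.745 × 22500 = 16760 C
n(e⁻) = 16760 / 96485 = 0.1737 mol
K⁺ + e⁻ → K, so theoretical n(K) = 0.1737 mol → 6.792 g
Efficiency = 4.99 / 6.792 = 0.7347 = 73.5%

73.5%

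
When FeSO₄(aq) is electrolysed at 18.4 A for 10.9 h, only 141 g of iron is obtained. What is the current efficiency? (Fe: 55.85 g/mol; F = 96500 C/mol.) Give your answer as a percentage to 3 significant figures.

Q = 18.4 × 39240 = 7.220×10^5 C
n(e⁻) = 7.220×10^5 / 96500 = 7.482 mol
Fe²⁺ + 2e⁻ → Fe, so theoretical n(Fe) = 3.741 mol → 208.9 g
Efficiency = 141 / 208.9 = 0.6750 = 67.5%

67.5%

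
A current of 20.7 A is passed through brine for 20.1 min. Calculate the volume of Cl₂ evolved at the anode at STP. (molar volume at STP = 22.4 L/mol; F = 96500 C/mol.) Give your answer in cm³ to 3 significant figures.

2900 cm³

Charge passed = 20.7 × 1206 = 24960 C
Moles of electrons = 24960 / 96500 = 0.2587 mol
2Cl⁻ → Cl₂ + 2e⁻, so n(Cl₂) = 0.2587 / 2 = 0.1294 mol
V = 0.1294 × 22.4 = 2.899 L
= 2900 cm³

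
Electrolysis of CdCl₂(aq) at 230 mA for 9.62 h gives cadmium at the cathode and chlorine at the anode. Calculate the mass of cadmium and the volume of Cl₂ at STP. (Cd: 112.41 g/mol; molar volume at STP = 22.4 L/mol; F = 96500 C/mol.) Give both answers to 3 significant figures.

Q = 0.230 × 34632 = 7965 C; n(e⁻) = 7965 / 96500 = 0.08254 mol
Cathode: Cd²⁺ + 2e⁻ → Cd → n(Cd) = 0.08254/2 = 0.04127 mol → 4.64 g
Anode: 2Cl⁻ → Cl₂ + 2e⁻ → n(Cl₂) = 0.08254/2 = 0.04127 mol → 0.924 L

4.64 g Cd; 0.924 L Cl₂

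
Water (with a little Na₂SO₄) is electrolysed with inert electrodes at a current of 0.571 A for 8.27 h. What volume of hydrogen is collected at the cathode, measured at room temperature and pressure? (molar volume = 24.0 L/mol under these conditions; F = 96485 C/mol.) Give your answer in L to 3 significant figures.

Charge passed = 0.571 × 29772 = 17000 C
n(e⁻) = Q/F = 17000/96485 = 0.1762 mol
2H⁺ + 2e⁻ → H₂, so n(H₂) = 0.1762 / 2 = 0.08810 mol
V = 0.08810 × 24.0 = 2.114 L

2.11 L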